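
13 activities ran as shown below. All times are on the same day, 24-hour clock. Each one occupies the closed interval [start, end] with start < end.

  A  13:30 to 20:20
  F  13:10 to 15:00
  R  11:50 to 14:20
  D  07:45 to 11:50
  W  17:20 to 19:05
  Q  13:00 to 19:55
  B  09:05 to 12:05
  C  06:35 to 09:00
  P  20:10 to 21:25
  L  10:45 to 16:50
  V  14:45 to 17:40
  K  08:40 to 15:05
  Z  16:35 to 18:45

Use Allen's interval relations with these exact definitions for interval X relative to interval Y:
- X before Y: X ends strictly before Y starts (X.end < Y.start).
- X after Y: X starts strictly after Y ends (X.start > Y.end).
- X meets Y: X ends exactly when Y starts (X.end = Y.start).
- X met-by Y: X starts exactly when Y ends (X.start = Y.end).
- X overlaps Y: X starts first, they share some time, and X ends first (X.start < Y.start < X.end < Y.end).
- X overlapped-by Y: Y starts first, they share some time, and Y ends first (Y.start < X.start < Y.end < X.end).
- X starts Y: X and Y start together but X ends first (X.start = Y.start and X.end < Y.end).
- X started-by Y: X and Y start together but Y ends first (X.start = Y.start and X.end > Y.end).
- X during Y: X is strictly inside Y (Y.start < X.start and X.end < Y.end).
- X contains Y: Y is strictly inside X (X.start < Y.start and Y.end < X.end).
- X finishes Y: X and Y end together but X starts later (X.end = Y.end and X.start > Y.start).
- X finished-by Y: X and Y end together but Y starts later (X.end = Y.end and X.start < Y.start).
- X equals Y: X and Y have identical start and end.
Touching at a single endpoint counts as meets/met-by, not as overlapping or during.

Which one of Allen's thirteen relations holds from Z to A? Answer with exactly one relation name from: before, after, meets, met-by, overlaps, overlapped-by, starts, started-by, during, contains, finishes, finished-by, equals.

Z = [16:35, 18:45]; A = [13:30, 20:20].
Compare endpoints: Z.start > A.start, Z.start < A.end, Z.end > A.start, Z.end < A.end.
That pattern is 'during'.

during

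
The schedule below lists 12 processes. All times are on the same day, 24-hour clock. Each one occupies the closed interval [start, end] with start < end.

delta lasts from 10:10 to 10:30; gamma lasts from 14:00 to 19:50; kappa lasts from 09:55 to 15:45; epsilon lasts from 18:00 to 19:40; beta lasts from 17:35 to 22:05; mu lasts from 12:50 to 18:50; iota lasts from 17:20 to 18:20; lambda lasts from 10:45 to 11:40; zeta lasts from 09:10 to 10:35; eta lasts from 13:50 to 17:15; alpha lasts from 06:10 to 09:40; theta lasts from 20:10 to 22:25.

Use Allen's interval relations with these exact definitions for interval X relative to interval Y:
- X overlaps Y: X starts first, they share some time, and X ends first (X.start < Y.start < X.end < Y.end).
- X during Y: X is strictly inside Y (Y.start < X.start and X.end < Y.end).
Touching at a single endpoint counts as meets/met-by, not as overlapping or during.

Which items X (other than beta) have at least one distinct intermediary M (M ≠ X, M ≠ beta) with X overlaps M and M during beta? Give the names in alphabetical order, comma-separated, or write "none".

iota, mu

Target beta = [17:35, 22:05].
Intermediaries M with M during beta: epsilon.
Via epsilon — items with X overlaps epsilon: iota, mu.
Union: iota, mu.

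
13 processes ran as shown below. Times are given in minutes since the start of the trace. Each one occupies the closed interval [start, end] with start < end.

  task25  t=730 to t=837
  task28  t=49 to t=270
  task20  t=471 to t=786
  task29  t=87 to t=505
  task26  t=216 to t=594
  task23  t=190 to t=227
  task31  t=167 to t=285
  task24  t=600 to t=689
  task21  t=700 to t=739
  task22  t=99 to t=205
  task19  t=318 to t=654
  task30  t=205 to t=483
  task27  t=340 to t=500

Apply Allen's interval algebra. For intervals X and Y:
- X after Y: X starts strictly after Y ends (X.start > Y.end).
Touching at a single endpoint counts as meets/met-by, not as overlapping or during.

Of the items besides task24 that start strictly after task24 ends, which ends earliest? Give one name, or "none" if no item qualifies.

Target task24 = [t=600, t=689].
task19 [t=318, t=654] → overlaps → excluded.
task20 [t=471, t=786] → contains → excluded.
task21 [t=700, t=739] → after → candidate.
task22 [t=99, t=205] → before → excluded.
task23 [t=190, t=227] → before → excluded.
task25 [t=730, t=837] → after → candidate.
task26 [t=216, t=594] → before → excluded.
task27 [t=340, t=500] → before → excluded.
task28 [t=49, t=270] → before → excluded.
task29 [t=87, t=505] → before → excluded.
task30 [t=205, t=483] → before → excluded.
task31 [t=167, t=285] → before → excluded.
Among candidates, earliest end is t=739 → task21.

task21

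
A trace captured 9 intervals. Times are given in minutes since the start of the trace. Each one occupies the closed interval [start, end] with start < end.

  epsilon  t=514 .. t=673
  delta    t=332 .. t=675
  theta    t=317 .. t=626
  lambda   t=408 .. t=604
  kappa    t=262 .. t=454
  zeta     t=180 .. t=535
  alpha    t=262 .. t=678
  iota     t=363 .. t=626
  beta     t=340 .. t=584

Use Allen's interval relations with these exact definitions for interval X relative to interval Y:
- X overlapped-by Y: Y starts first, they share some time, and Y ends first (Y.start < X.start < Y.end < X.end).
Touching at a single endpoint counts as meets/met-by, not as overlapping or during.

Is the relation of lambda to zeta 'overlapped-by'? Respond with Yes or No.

Yes

lambda = [t=408, t=604], zeta = [t=180, t=535].
Actual relation of lambda to zeta: overlapped-by.
Asked whether 'overlapped-by' holds → Yes.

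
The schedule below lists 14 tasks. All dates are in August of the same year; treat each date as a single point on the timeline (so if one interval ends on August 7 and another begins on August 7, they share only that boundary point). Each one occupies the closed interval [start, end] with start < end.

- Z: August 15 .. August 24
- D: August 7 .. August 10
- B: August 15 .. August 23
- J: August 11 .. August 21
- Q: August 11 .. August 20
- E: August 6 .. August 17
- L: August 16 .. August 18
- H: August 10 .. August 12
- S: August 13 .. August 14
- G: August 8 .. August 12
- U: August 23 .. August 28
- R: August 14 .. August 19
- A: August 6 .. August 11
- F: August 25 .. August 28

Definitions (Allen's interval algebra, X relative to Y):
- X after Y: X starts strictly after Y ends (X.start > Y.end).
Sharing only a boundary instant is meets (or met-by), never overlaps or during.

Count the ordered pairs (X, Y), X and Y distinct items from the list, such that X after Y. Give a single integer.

Checking all 182 ordered pairs for relation 'after'; matching pairs in alphabetical order:
(B, A): B after A ✓
(B, D): B after D ✓
(B, G): B after G ✓
(B, H): B after H ✓
(B, S): B after S ✓
(F, A): F after A ✓
(F, B): F after B ✓
(F, D): F after D ✓
(F, E): F after E ✓
(F, G): F after G ✓
(F, H): F after H ✓
(F, J): F after J ✓
(F, L): F after L ✓
(F, Q): F after Q ✓
(F, R): F after R ✓
(F, S): F after S ✓
(F, Z): F after Z ✓
(J, D): J after D ✓
(L, A): L after A ✓
(L, D): L after D ✓
(L, G): L after G ✓
(L, H): L after H ✓
(L, S): L after S ✓
(Q, D): Q after D ✓
... plus 23 further pairs not listed.
Count: 47.

47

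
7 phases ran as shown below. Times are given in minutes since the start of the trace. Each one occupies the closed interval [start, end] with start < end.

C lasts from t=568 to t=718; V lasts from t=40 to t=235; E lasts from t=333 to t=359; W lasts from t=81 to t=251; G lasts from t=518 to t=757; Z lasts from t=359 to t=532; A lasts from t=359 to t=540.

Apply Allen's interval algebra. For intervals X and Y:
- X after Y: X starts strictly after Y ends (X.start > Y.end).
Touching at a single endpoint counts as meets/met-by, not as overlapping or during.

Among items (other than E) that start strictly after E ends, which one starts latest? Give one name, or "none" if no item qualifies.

C

Target E = [t=333, t=359].
A [t=359, t=540] → met-by → excluded.
C [t=568, t=718] → after → candidate.
G [t=518, t=757] → after → candidate.
V [t=40, t=235] → before → excluded.
W [t=81, t=251] → before → excluded.
Z [t=359, t=532] → met-by → excluded.
Among candidates, latest start is t=568 → C.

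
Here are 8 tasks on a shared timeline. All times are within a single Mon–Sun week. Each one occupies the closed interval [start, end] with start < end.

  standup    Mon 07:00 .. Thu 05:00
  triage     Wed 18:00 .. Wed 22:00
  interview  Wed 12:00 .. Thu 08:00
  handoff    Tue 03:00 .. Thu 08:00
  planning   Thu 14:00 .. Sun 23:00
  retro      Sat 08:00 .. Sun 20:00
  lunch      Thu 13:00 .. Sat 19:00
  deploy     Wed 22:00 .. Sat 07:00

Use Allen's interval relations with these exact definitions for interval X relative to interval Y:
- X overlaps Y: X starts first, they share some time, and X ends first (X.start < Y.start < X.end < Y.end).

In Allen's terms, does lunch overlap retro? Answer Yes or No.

Yes

lunch = [Thu 13:00, Sat 19:00], retro = [Sat 08:00, Sun 20:00].
Actual relation of lunch to retro: overlaps.
Asked whether 'overlaps' holds → Yes.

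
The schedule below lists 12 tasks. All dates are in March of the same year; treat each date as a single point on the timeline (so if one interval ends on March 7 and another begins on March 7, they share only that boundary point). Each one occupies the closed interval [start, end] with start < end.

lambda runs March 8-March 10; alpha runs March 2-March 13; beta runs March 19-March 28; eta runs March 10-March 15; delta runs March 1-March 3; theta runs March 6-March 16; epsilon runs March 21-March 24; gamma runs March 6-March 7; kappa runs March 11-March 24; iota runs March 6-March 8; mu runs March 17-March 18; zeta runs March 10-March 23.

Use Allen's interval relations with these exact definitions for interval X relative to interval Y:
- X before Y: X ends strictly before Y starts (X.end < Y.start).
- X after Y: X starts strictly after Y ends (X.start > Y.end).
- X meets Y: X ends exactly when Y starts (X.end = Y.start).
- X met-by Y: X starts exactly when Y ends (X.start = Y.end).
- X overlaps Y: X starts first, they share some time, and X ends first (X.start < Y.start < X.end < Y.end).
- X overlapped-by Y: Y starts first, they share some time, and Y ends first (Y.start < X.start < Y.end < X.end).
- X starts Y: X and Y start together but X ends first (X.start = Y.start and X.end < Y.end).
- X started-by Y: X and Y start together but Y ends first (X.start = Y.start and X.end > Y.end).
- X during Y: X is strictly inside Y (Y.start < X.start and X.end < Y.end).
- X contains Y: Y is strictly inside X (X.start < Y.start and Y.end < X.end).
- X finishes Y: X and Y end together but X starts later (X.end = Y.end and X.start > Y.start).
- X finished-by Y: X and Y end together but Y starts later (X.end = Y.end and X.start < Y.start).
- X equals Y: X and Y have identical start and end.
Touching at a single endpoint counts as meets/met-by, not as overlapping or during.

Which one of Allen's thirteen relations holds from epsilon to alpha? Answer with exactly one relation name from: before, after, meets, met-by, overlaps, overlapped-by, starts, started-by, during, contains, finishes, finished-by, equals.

epsilon = [March 21, March 24]; alpha = [March 2, March 13].
Compare endpoints: epsilon.start > alpha.start, epsilon.start > alpha.end, epsilon.end > alpha.start, epsilon.end > alpha.end.
That pattern is 'after'.

after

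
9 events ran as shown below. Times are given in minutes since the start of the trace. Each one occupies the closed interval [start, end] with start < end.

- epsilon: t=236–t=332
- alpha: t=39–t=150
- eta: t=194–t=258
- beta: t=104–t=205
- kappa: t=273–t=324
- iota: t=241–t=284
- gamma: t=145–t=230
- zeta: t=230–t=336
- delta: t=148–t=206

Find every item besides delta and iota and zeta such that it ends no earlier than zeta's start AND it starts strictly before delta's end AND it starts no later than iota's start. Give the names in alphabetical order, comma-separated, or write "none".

eta, gamma

Conditions: its end is no earlier than zeta's start (X.end >= t=230) AND its start is strictly before delta's end (X.start < t=206) AND its start is no later than iota's start (X.start <= t=241).
alpha: end t=150 >= t=230? ✗; start t=39 < t=206? ✓; start t=39 <= t=241? ✓ → no.
beta: end t=205 >= t=230? ✗; start t=104 < t=206? ✓; start t=104 <= t=241? ✓ → no.
epsilon: end t=332 >= t=230? ✓; start t=236 < t=206? ✗; start t=236 <= t=241? ✓ → no.
eta: end t=258 >= t=230? ✓; start t=194 < t=206? ✓; start t=194 <= t=241? ✓ → yes.
gamma: end t=230 >= t=230? ✓; start t=145 < t=206? ✓; start t=145 <= t=241? ✓ → yes.
kappa: end t=324 >= t=230? ✓; start t=273 < t=206? ✗; start t=273 <= t=241? ✗ → no.
Result: eta, gamma.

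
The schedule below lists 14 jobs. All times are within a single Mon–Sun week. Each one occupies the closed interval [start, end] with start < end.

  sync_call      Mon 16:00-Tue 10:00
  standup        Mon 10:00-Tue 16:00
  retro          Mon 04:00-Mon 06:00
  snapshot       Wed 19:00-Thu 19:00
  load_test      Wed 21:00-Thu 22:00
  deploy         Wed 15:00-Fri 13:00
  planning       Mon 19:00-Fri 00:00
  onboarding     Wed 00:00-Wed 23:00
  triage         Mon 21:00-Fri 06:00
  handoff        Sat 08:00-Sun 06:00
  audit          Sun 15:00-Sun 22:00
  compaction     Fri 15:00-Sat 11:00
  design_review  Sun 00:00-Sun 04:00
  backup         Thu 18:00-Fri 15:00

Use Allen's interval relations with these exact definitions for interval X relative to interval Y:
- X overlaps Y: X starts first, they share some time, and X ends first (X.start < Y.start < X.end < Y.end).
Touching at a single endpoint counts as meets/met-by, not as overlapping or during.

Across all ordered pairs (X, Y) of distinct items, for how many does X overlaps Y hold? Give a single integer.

17

Checking all 182 ordered pairs for relation 'overlaps'; matching pairs in alphabetical order:
(compaction, handoff): compaction overlaps handoff ✓
(deploy, backup): deploy overlaps backup ✓
(load_test, backup): load_test overlaps backup ✓
(onboarding, deploy): onboarding overlaps deploy ✓
(onboarding, load_test): onboarding overlaps load_test ✓
(onboarding, snapshot): onboarding overlaps snapshot ✓
(planning, backup): planning overlaps backup ✓
(planning, deploy): planning overlaps deploy ✓
(planning, triage): planning overlaps triage ✓
(snapshot, backup): snapshot overlaps backup ✓
(snapshot, load_test): snapshot overlaps load_test ✓
(standup, planning): standup overlaps planning ✓
(standup, triage): standup overlaps triage ✓
(sync_call, planning): sync_call overlaps planning ✓
(sync_call, triage): sync_call overlaps triage ✓
(triage, backup): triage overlaps backup ✓
(triage, deploy): triage overlaps deploy ✓
Count: 17.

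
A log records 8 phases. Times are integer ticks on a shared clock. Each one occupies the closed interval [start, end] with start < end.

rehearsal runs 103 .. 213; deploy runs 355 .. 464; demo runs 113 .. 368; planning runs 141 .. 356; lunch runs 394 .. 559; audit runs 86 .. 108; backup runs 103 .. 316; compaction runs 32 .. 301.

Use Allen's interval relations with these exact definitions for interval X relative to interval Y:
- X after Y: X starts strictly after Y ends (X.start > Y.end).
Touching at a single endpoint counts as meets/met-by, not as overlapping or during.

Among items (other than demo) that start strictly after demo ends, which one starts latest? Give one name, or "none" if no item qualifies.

Target demo = [113, 368].
audit [86, 108] → before → excluded.
backup [103, 316] → overlaps → excluded.
compaction [32, 301] → overlaps → excluded.
deploy [355, 464] → overlapped-by → excluded.
lunch [394, 559] → after → candidate.
planning [141, 356] → during → excluded.
rehearsal [103, 213] → overlaps → excluded.
Among candidates, latest start is 394 → lunch.

lunch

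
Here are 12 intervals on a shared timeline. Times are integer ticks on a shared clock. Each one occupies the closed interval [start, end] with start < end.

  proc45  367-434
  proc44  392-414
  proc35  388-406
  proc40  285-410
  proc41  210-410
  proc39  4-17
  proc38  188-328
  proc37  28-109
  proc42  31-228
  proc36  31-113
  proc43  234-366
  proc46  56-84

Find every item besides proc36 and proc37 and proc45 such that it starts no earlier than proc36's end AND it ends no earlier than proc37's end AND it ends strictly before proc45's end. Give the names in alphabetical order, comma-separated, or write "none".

proc35, proc38, proc40, proc41, proc43, proc44

Conditions: its start is no earlier than proc36's end (X.start >= 113) AND its end is no earlier than proc37's end (X.end >= 109) AND its end is strictly before proc45's end (X.end < 434).
proc35: start 388 >= 113? ✓; end 406 >= 109? ✓; end 406 < 434? ✓ → yes.
proc38: start 188 >= 113? ✓; end 328 >= 109? ✓; end 328 < 434? ✓ → yes.
proc39: start 4 >= 113? ✗; end 17 >= 109? ✗; end 17 < 434? ✓ → no.
proc40: start 285 >= 113? ✓; end 410 >= 109? ✓; end 410 < 434? ✓ → yes.
proc41: start 210 >= 113? ✓; end 410 >= 109? ✓; end 410 < 434? ✓ → yes.
proc42: start 31 >= 113? ✗; end 228 >= 109? ✓; end 228 < 434? ✓ → no.
proc43: start 234 >= 113? ✓; end 366 >= 109? ✓; end 366 < 434? ✓ → yes.
proc44: start 392 >= 113? ✓; end 414 >= 109? ✓; end 414 < 434? ✓ → yes.
proc46: start 56 >= 113? ✗; end 84 >= 109? ✗; end 84 < 434? ✓ → no.
Result: proc35, proc38, proc40, proc41, proc43, proc44.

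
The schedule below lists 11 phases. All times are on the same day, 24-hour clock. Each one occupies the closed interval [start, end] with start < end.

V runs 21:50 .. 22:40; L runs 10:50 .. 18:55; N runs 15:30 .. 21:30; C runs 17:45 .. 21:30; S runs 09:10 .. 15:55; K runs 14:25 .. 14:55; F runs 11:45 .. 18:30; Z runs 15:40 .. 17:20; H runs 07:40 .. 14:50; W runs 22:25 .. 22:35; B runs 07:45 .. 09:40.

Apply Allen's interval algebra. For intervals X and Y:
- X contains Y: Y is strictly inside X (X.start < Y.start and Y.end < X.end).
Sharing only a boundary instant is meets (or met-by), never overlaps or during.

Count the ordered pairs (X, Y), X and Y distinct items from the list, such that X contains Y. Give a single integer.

9

Checking all 110 ordered pairs for relation 'contains'; matching pairs in alphabetical order:
(F, K): F contains K ✓
(F, Z): F contains Z ✓
(H, B): H contains B ✓
(L, F): L contains F ✓
(L, K): L contains K ✓
(L, Z): L contains Z ✓
(N, Z): N contains Z ✓
(S, K): S contains K ✓
(V, W): V contains W ✓
Count: 9.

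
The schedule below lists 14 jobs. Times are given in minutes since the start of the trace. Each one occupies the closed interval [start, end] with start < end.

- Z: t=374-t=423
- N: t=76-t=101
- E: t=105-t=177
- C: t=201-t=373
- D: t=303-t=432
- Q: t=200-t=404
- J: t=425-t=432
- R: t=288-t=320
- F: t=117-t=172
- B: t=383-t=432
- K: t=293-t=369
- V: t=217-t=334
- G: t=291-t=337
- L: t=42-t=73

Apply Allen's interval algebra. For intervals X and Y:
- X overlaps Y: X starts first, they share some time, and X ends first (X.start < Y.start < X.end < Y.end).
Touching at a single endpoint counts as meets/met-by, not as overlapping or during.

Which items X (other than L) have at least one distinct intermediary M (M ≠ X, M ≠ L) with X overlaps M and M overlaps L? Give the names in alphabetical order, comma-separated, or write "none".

Target L = [t=42, t=73].
Intermediaries M with M overlaps L: none.
Union: none.

none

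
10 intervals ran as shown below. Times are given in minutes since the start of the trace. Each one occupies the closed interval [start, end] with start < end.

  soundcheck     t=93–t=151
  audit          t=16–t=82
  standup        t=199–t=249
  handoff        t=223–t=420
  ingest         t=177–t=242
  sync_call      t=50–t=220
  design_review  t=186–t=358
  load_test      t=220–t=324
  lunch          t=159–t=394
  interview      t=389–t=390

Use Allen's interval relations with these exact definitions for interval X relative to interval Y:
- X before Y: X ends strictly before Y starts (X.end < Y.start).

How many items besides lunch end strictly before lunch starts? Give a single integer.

2

Target lunch = [t=159, t=394].
audit [t=16, t=82] → before → counts.
design_review [t=186, t=358] → during → no.
handoff [t=223, t=420] → overlapped-by → no.
ingest [t=177, t=242] → during → no.
interview [t=389, t=390] → during → no.
load_test [t=220, t=324] → during → no.
soundcheck [t=93, t=151] → before → counts.
standup [t=199, t=249] → during → no.
sync_call [t=50, t=220] → overlaps → no.
Total: 2.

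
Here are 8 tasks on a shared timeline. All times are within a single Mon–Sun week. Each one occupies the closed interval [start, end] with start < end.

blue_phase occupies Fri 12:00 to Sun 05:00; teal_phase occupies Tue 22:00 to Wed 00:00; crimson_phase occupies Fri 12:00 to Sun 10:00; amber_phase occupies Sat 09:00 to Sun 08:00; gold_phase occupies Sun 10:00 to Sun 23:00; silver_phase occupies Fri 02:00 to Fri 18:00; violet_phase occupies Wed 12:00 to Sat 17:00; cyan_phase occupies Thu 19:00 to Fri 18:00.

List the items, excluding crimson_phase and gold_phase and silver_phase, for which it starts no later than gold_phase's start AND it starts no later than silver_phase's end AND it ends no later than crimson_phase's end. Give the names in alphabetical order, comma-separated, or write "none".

blue_phase, cyan_phase, teal_phase, violet_phase

Conditions: its start is no later than gold_phase's start (X.start <= Sun 10:00) AND its start is no later than silver_phase's end (X.start <= Fri 18:00) AND its end is no later than crimson_phase's end (X.end <= Sun 10:00).
amber_phase: start Sat 09:00 <= Sun 10:00? ✓; start Sat 09:00 <= Fri 18:00? ✗; end Sun 08:00 <= Sun 10:00? ✓ → no.
blue_phase: start Fri 12:00 <= Sun 10:00? ✓; start Fri 12:00 <= Fri 18:00? ✓; end Sun 05:00 <= Sun 10:00? ✓ → yes.
cyan_phase: start Thu 19:00 <= Sun 10:00? ✓; start Thu 19:00 <= Fri 18:00? ✓; end Fri 18:00 <= Sun 10:00? ✓ → yes.
teal_phase: start Tue 22:00 <= Sun 10:00? ✓; start Tue 22:00 <= Fri 18:00? ✓; end Wed 00:00 <= Sun 10:00? ✓ → yes.
violet_phase: start Wed 12:00 <= Sun 10:00? ✓; start Wed 12:00 <= Fri 18:00? ✓; end Sat 17:00 <= Sun 10:00? ✓ → yes.
Result: blue_phase, cyan_phase, teal_phase, violet_phase.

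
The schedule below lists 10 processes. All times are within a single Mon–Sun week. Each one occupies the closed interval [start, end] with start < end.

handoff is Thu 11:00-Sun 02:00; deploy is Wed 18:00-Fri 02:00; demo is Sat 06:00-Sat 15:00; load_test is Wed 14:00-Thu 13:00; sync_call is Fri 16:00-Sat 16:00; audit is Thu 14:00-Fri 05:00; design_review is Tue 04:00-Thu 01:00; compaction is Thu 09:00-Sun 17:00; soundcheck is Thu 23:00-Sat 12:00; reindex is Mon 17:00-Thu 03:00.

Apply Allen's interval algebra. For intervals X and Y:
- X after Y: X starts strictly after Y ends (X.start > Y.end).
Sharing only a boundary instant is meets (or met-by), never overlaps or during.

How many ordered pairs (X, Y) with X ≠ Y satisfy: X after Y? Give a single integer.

Checking all 90 ordered pairs for relation 'after'; matching pairs in alphabetical order:
(audit, design_review): audit after design_review ✓
(audit, load_test): audit after load_test ✓
(audit, reindex): audit after reindex ✓
(compaction, design_review): compaction after design_review ✓
(compaction, reindex): compaction after reindex ✓
(demo, audit): demo after audit ✓
(demo, deploy): demo after deploy ✓
(demo, design_review): demo after design_review ✓
(demo, load_test): demo after load_test ✓
(demo, reindex): demo after reindex ✓
(handoff, design_review): handoff after design_review ✓
(handoff, reindex): handoff after reindex ✓
(soundcheck, design_review): soundcheck after design_review ✓
(soundcheck, load_test): soundcheck after load_test ✓
(soundcheck, reindex): soundcheck after reindex ✓
(sync_call, audit): sync_call after audit ✓
(sync_call, deploy): sync_call after deploy ✓
(sync_call, design_review): sync_call after design_review ✓
(sync_call, load_test): sync_call after load_test ✓
(sync_call, reindex): sync_call after reindex ✓
Count: 20.

20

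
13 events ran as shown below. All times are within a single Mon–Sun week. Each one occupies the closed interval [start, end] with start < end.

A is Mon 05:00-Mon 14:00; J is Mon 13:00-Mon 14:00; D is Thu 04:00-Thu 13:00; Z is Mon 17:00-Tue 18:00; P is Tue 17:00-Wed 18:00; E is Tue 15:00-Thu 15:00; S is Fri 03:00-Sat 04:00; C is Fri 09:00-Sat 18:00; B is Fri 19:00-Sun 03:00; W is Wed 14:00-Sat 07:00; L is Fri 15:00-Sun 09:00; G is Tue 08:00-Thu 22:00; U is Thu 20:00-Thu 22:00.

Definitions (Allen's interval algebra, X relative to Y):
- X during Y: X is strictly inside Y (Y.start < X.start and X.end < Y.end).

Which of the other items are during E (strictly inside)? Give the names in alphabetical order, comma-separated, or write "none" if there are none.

D, P

Target E = [Tue 15:00, Thu 15:00].
A [Mon 05:00, Mon 14:00] → before → no.
B [Fri 19:00, Sun 03:00] → after → no.
C [Fri 09:00, Sat 18:00] → after → no.
D [Thu 04:00, Thu 13:00] → during → yes.
G [Tue 08:00, Thu 22:00] → contains → no.
J [Mon 13:00, Mon 14:00] → before → no.
L [Fri 15:00, Sun 09:00] → after → no.
P [Tue 17:00, Wed 18:00] → during → yes.
S [Fri 03:00, Sat 04:00] → after → no.
U [Thu 20:00, Thu 22:00] → after → no.
W [Wed 14:00, Sat 07:00] → overlapped-by → no.
Z [Mon 17:00, Tue 18:00] → overlaps → no.
Result: D, P.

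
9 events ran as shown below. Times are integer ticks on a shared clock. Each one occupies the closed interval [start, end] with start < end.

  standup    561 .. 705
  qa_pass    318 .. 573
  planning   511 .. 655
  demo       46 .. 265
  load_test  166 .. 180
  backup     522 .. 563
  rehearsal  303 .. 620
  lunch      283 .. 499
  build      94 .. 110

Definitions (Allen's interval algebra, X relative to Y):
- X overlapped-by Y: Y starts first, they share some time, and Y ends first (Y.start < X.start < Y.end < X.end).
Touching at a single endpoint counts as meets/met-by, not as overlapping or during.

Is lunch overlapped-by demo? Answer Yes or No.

lunch = [283, 499], demo = [46, 265].
Actual relation of lunch to demo: after.
Asked whether 'overlapped-by' holds → No.

No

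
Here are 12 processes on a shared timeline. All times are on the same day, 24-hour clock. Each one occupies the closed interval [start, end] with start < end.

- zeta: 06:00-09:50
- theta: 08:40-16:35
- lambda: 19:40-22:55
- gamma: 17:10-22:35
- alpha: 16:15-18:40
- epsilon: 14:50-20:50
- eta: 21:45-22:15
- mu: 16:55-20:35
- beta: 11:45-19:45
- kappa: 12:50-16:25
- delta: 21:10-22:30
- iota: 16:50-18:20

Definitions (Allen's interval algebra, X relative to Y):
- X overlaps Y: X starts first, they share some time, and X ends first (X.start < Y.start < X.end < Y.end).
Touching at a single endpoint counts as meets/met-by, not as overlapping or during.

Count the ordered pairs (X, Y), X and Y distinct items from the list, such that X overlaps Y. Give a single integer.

Checking all 132 ordered pairs for relation 'overlaps'; matching pairs in alphabetical order:
(alpha, gamma): alpha overlaps gamma ✓
(alpha, mu): alpha overlaps mu ✓
(beta, epsilon): beta overlaps epsilon ✓
(beta, gamma): beta overlaps gamma ✓
(beta, lambda): beta overlaps lambda ✓
(beta, mu): beta overlaps mu ✓
(epsilon, gamma): epsilon overlaps gamma ✓
(epsilon, lambda): epsilon overlaps lambda ✓
(gamma, lambda): gamma overlaps lambda ✓
(iota, gamma): iota overlaps gamma ✓
(iota, mu): iota overlaps mu ✓
(kappa, alpha): kappa overlaps alpha ✓
(kappa, epsilon): kappa overlaps epsilon ✓
(mu, gamma): mu overlaps gamma ✓
(mu, lambda): mu overlaps lambda ✓
(theta, alpha): theta overlaps alpha ✓
(theta, beta): theta overlaps beta ✓
(theta, epsilon): theta overlaps epsilon ✓
(zeta, theta): zeta overlaps theta ✓
Count: 19.

19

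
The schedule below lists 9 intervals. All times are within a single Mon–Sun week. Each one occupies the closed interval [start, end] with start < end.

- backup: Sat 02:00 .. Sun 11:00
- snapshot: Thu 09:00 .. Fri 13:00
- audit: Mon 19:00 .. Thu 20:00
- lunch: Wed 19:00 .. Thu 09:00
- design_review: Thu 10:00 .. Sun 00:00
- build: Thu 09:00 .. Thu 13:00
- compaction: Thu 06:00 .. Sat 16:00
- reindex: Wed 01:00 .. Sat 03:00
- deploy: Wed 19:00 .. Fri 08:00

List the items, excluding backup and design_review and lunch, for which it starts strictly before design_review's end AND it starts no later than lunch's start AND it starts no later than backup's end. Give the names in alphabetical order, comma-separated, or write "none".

audit, deploy, reindex

Conditions: its start is strictly before design_review's end (X.start < Sun 00:00) AND its start is no later than lunch's start (X.start <= Wed 19:00) AND its start is no later than backup's end (X.start <= Sun 11:00).
audit: start Mon 19:00 < Sun 00:00? ✓; start Mon 19:00 <= Wed 19:00? ✓; start Mon 19:00 <= Sun 11:00? ✓ → yes.
build: start Thu 09:00 < Sun 00:00? ✓; start Thu 09:00 <= Wed 19:00? ✗; start Thu 09:00 <= Sun 11:00? ✓ → no.
compaction: start Thu 06:00 < Sun 00:00? ✓; start Thu 06:00 <= Wed 19:00? ✗; start Thu 06:00 <= Sun 11:00? ✓ → no.
deploy: start Wed 19:00 < Sun 00:00? ✓; start Wed 19:00 <= Wed 19:00? ✓; start Wed 19:00 <= Sun 11:00? ✓ → yes.
reindex: start Wed 01:00 < Sun 00:00? ✓; start Wed 01:00 <= Wed 19:00? ✓; start Wed 01:00 <= Sun 11:00? ✓ → yes.
snapshot: start Thu 09:00 < Sun 00:00? ✓; start Thu 09:00 <= Wed 19:00? ✗; start Thu 09:00 <= Sun 11:00? ✓ → no.
Result: audit, deploy, reindex.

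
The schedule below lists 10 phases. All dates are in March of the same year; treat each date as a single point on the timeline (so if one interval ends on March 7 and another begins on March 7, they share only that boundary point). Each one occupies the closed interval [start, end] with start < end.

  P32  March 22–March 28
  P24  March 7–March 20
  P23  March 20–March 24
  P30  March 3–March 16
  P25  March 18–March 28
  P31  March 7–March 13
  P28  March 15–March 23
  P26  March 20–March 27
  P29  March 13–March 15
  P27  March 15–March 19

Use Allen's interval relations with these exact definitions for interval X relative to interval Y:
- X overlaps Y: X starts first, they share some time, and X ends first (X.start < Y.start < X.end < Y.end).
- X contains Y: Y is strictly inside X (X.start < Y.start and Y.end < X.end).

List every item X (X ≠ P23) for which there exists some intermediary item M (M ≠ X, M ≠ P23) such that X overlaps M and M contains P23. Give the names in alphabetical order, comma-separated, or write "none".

P24, P27, P28

Target P23 = [March 20, March 24].
Intermediaries M with M contains P23: P25.
Via P25 — items with X overlaps P25: P24, P27, P28.
Union: P24, P27, P28.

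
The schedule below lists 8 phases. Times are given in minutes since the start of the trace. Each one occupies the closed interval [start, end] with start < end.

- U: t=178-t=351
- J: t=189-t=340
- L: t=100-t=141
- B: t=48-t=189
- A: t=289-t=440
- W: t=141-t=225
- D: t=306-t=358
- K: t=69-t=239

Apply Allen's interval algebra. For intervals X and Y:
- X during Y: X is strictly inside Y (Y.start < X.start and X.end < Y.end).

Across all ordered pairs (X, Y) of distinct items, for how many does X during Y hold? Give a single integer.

Checking all 56 ordered pairs for relation 'during'; matching pairs in alphabetical order:
(D, A): D during A ✓
(J, U): J during U ✓
(L, B): L during B ✓
(L, K): L during K ✓
(W, K): W during K ✓
Count: 5.

5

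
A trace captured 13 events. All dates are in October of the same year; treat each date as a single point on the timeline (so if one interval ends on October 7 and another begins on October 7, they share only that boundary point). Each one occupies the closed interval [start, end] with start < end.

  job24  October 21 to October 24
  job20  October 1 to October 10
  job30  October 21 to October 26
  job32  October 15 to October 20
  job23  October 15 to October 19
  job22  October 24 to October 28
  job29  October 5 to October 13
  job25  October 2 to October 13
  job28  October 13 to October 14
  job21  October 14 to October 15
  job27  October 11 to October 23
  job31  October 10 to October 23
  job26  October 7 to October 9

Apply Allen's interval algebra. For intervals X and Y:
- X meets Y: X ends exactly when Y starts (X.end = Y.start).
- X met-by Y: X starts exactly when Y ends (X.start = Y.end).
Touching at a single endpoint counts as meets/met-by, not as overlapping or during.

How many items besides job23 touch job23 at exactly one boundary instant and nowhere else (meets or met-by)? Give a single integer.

Target job23 = [October 15, October 19].
job20 [October 1, October 10] → before → no.
job21 [October 14, October 15] → meets → counts.
job22 [October 24, October 28] → after → no.
job24 [October 21, October 24] → after → no.
job25 [October 2, October 13] → before → no.
job26 [October 7, October 9] → before → no.
job27 [October 11, October 23] → contains → no.
job28 [October 13, October 14] → before → no.
job29 [October 5, October 13] → before → no.
job30 [October 21, October 26] → after → no.
job31 [October 10, October 23] → contains → no.
job32 [October 15, October 20] → started-by → no.
Total: 1.

1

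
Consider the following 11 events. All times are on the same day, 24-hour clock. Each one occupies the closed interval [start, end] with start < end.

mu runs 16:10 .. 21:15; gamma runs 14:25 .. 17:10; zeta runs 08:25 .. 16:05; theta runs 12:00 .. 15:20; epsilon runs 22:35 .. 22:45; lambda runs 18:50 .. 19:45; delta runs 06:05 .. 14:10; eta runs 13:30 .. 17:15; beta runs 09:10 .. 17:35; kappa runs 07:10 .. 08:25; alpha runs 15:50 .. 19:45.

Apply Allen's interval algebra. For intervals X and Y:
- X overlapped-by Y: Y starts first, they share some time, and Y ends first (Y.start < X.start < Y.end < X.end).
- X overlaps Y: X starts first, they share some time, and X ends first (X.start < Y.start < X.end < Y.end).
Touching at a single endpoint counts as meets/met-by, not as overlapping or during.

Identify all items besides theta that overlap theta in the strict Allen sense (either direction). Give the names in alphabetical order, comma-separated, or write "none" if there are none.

delta, eta, gamma

Target theta = [12:00, 15:20].
alpha [15:50, 19:45] → after → no.
beta [09:10, 17:35] → contains → no.
delta [06:05, 14:10] → overlaps → yes.
epsilon [22:35, 22:45] → after → no.
eta [13:30, 17:15] → overlapped-by → yes.
gamma [14:25, 17:10] → overlapped-by → yes.
kappa [07:10, 08:25] → before → no.
lambda [18:50, 19:45] → after → no.
mu [16:10, 21:15] → after → no.
zeta [08:25, 16:05] → contains → no.
Result: delta, eta, gamma.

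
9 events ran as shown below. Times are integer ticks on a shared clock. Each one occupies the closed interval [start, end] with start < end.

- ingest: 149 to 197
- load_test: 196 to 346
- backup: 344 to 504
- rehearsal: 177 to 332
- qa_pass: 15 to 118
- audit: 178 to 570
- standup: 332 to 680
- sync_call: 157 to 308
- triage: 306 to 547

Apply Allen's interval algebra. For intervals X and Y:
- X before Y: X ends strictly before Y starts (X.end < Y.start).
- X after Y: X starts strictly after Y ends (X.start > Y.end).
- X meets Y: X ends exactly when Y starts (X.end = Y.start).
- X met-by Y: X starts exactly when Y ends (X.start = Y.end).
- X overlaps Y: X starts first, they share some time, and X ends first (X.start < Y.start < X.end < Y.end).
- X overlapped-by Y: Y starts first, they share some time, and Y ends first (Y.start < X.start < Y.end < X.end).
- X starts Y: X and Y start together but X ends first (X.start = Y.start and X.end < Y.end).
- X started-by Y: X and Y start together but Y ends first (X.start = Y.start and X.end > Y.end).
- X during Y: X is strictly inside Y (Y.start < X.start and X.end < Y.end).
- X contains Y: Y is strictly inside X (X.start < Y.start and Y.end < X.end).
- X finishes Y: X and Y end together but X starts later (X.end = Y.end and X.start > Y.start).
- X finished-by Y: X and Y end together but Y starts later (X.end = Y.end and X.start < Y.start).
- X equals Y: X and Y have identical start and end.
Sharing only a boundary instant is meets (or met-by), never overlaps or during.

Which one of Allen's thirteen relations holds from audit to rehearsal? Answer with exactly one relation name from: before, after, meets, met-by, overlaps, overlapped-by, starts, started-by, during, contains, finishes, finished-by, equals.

audit = [178, 570]; rehearsal = [177, 332].
Compare endpoints: audit.start > rehearsal.start, audit.start < rehearsal.end, audit.end > rehearsal.start, audit.end > rehearsal.end.
That pattern is 'overlapped-by'.

overlapped-by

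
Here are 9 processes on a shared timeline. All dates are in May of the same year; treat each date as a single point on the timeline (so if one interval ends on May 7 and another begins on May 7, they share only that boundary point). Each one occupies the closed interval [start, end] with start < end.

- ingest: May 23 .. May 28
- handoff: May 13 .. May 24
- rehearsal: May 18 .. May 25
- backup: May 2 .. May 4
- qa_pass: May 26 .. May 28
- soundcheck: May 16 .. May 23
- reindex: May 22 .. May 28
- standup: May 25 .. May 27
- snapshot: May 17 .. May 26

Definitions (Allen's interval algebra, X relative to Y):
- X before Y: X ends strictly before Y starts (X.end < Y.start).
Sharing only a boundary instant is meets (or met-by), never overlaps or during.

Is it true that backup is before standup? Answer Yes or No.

backup = [May 2, May 4], standup = [May 25, May 27].
Actual relation of backup to standup: before.
Asked whether 'before' holds → Yes.

Yes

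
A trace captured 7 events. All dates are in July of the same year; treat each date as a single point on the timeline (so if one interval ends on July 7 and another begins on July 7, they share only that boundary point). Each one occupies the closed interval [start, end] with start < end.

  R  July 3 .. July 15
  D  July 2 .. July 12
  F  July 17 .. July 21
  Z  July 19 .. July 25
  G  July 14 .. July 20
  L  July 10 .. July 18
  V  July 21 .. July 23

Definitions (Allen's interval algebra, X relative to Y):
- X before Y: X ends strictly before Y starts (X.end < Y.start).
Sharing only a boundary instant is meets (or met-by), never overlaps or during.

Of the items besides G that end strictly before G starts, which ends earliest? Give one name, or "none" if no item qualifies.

D

Target G = [July 14, July 20].
D [July 2, July 12] → before → candidate.
F [July 17, July 21] → overlapped-by → excluded.
L [July 10, July 18] → overlaps → excluded.
R [July 3, July 15] → overlaps → excluded.
V [July 21, July 23] → after → excluded.
Z [July 19, July 25] → overlapped-by → excluded.
Among candidates, earliest end is July 12 → D.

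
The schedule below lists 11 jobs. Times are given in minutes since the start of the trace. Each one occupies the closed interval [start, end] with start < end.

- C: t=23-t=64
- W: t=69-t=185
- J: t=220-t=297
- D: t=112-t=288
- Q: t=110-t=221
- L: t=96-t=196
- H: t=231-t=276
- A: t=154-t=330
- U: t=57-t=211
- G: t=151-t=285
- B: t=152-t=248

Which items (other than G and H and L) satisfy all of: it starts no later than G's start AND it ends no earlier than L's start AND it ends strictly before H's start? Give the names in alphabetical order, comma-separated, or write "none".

Conditions: its start is no later than G's start (X.start <= t=151) AND its end is no earlier than L's start (X.end >= t=96) AND its end is strictly before H's start (X.end < t=231).
A: start t=154 <= t=151? ✗; end t=330 >= t=96? ✓; end t=330 < t=231? ✗ → no.
B: start t=152 <= t=151? ✗; end t=248 >= t=96? ✓; end t=248 < t=231? ✗ → no.
C: start t=23 <= t=151? ✓; end t=64 >= t=96? ✗; end t=64 < t=231? ✓ → no.
D: start t=112 <= t=151? ✓; end t=288 >= t=96? ✓; end t=288 < t=231? ✗ → no.
J: start t=220 <= t=151? ✗; end t=297 >= t=96? ✓; end t=297 < t=231? ✗ → no.
Q: start t=110 <= t=151? ✓; end t=221 >= t=96? ✓; end t=221 < t=231? ✓ → yes.
U: start t=57 <= t=151? ✓; end t=211 >= t=96? ✓; end t=211 < t=231? ✓ → yes.
W: start t=69 <= t=151? ✓; end t=185 >= t=96? ✓; end t=185 < t=231? ✓ → yes.
Result: Q, U, W.

Q, U, W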